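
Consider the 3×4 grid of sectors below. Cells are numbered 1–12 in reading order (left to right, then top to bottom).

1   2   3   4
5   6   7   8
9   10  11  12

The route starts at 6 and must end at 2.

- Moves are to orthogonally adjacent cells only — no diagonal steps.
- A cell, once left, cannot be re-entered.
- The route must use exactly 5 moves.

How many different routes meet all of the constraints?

Need simple routes of exactly 5 moves from 6 to 2 (Manhattan distance 1, so 2 moves are spent on a detour and 2 undoing it).
Enumerating: 6 10 9 5 1 2 | 6 10 11 7 3 2 | 6 7 8 4 3 2.
That gives 3 routes.

3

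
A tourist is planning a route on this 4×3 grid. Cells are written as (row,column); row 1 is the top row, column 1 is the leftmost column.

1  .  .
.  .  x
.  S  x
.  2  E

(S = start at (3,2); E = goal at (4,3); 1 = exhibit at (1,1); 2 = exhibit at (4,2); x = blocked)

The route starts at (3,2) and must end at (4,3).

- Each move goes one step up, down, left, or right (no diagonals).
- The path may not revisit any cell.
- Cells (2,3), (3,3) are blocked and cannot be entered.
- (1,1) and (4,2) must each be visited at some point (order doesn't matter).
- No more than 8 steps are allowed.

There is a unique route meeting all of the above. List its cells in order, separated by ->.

The 8-move cap with required stops at (1,1), (4,2) leaves no slack for detours.
Route from (3,2): 2× up (reaching (1,2)), left to (1,1), 3× down (reaching (4,1)), 2× right (reaching (4,3)) — 8 moves in all.
Check: all required cells visited; 8 ≤ 8 moves.

(3,2) -> (2,2) -> (1,2) -> (1,1) -> (2,1) -> (3,1) -> (4,1) -> (4,2) -> (4,3)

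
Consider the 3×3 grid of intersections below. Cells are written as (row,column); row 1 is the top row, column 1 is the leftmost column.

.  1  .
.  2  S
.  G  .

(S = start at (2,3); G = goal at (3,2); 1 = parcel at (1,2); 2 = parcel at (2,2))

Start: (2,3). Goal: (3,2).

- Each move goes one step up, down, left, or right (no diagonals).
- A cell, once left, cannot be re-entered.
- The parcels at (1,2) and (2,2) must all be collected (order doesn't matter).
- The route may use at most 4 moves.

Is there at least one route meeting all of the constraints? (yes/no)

One route that works: (2,3) → (1,3) → (1,2) → (2,2) → (3,2).

yes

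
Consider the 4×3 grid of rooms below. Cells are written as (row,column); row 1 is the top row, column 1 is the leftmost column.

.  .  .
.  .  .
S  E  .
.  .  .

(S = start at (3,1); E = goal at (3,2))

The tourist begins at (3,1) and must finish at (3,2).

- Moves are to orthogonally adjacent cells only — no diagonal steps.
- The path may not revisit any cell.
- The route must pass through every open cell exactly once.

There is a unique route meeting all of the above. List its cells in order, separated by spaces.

(3,1) (4,1) (4,2) (4,3) (3,3) (2,3) (1,3) (1,2) (1,1) (2,1) (2,2) (3,2)

Need to visit all 12 open cells exactly once, starting at (3,1) and ending at (3,2).
Cell (4,3) has only two open neighbours ((3,3) and (4,2)), so the path must pass straight through it: one of those is the cell it's entered from and the other is where it exits.
Route from (3,1): down to (4,1), 2× right (reaching (4,3)), 3× up (reaching (1,3)), 2× left (reaching (1,1)), down to (2,1), right to (2,2), down to (3,2) — 11 moves in all.
Check: all 12 open cells covered.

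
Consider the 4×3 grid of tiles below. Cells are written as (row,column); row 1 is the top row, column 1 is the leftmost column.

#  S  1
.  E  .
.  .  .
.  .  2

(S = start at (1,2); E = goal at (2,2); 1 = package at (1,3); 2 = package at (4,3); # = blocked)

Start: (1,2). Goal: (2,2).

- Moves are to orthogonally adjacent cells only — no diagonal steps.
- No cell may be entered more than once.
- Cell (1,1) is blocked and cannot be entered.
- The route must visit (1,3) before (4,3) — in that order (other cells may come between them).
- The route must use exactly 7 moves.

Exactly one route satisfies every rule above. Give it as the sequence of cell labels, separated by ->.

The waypoints must appear in the order (1,3), (4,3), with no cell reused.
Route from (1,2): right 1 to (1,3), down 3 to (4,3), left 1 to (4,2), up 2 to (2,2) — 7 moves in all.
Check: order respected (1 at step 1, 2 at step 4); 7 moves as required.

(1,2) -> (1,3) -> (2,3) -> (3,3) -> (4,3) -> (4,2) -> (3,2) -> (2,2)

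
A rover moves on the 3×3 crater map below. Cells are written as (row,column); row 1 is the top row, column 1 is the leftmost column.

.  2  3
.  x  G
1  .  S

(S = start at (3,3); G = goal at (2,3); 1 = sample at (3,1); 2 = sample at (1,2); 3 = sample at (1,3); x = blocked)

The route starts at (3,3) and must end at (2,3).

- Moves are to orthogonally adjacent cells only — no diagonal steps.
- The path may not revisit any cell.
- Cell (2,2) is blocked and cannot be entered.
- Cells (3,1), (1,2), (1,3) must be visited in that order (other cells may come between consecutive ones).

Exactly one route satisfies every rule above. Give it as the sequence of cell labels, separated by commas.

(3,3), (3,2), (3,1), (2,1), (1,1), (1,2), (1,3), (2,3)

The waypoints must appear in the order (3,1), (1,2), (1,3), with no cell reused.
Route from (3,3): 2× left (reaching (3,1)), 2× up (reaching (1,1)), 2× right (reaching (1,3)), down to (2,3) — 7 moves in all.
Check: order respected (1 at step 2, 2 at step 5, 3 at step 6).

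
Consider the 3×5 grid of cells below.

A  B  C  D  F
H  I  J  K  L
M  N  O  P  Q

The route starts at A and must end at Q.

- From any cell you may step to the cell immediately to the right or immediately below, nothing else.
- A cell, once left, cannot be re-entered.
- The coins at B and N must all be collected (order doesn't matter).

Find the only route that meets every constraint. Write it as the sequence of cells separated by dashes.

A - B - I - N - O - P - Q

Moves only go right or down, so the column and row indices never decrease.
Route from A: right 1 to B, down 2 to N, right 3 to Q — 6 moves in all.
Check: all required cells visited.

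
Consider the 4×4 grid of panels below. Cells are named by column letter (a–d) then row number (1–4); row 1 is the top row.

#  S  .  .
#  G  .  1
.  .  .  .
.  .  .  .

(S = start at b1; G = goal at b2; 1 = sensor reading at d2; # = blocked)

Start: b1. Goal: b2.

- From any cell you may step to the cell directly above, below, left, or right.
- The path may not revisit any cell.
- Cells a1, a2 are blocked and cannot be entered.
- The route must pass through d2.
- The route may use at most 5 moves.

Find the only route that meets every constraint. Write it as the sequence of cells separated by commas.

The budget equals the shortest possible length, so every move has to be on a shortest route through the required cells.
Route from b1: right 2 to d1, down 1 to d2, left 2 to b2 — 5 moves in all.
Check: all required cells visited; 5 ≤ 5 moves.

b1, c1, d1, d2, c2, b2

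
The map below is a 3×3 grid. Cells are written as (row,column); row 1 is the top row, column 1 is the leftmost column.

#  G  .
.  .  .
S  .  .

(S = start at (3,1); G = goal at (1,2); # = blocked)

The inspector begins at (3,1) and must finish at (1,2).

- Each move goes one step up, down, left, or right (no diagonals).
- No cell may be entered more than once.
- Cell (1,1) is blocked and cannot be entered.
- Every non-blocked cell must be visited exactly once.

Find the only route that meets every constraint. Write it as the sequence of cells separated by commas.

(3,1), (2,1), (2,2), (3,2), (3,3), (2,3), (1,3), (1,2)

Need to visit all 8 open cells exactly once, starting at (3,1) and ending at (1,2).
Cell (1,3) has only two open neighbours ((2,3) and (1,2)), so the path must pass straight through it: one of those is the cell it's entered from and the other is where it exits.
Route from (3,1): up to (2,1), right to (2,2), down to (3,2), right to (3,3), 2× up (reaching (1,3)), left to (1,2) — 7 moves in all.
Check: all 8 open cells covered.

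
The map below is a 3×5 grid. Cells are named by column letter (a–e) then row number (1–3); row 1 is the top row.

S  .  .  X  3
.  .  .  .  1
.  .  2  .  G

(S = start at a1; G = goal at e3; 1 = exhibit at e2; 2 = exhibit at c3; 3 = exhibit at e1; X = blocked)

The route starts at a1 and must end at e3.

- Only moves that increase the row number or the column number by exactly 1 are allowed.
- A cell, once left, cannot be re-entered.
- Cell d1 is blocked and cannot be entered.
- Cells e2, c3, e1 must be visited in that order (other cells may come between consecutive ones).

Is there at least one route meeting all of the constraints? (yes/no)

c3 lies to the left of e2, so going from e2 to c3 would need a leftward move — but moves only go right/down, so e2 cannot be visited before c3.

no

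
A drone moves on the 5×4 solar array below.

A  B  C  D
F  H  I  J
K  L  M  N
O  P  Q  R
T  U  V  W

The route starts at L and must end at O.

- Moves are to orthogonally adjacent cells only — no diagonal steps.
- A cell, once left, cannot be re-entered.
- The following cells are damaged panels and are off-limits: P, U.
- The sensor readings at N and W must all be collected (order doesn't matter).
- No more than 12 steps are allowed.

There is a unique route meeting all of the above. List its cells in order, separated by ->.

The budget equals the shortest possible length, so every move has to be on a shortest route through the required cells.
Route from L: right to M, 2× down (reaching V), right to W, 3× up (reaching J), 3× left (reaching F), 2× down (reaching O) — 12 moves in all.
Check: all required cells visited; 12 ≤ 12 moves.

L -> M -> Q -> V -> W -> R -> N -> J -> I -> H -> F -> K -> O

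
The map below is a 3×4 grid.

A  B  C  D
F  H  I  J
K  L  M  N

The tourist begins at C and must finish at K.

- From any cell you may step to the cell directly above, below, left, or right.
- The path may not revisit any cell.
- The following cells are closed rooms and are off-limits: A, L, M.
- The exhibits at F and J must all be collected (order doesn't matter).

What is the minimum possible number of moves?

6

Any route passes through F and J in some order between C and K. Summing Manhattan distances along each leg and taking the cheapest ordering (C → J → F → K) gives a lower bound of 2 + 3 + 1 = 6 moves.
A route of 6 moves achieves this: C → D → J → I → H → F → K.
Since 6 matches the lower bound, it is optimal.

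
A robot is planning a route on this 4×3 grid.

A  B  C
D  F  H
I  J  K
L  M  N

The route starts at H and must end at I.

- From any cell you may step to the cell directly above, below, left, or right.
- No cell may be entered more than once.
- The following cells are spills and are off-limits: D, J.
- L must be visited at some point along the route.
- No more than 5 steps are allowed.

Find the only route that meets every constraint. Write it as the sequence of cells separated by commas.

H, K, N, M, L, I

Any route must reach L and still end at I within 5 moves, so the order of the required stops is forced.
Route from H: 2× down (reaching N), 2× left (reaching L), up to I — 5 moves in all.
Check: all required cells visited; 5 ≤ 5 moves.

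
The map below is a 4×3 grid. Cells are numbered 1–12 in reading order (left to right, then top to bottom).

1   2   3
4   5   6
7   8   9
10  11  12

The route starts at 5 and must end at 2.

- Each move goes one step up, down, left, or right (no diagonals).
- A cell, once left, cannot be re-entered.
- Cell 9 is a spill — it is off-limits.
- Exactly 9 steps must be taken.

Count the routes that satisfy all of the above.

Need simple routes of exactly 9 moves from 5 to 2 (Manhattan distance 1, so 4 moves are spent on a detour and 4 undoing it).
No route satisfies every constraint, so the count is 0.

0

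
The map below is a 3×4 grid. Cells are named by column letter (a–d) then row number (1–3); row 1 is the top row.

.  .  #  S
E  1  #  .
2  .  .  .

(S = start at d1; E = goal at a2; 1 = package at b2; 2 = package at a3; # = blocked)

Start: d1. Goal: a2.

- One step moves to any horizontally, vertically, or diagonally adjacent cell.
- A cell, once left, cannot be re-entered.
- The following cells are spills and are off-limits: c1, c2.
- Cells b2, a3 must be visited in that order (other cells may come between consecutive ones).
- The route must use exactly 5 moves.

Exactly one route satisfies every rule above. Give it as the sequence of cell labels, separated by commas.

d1, d2, c3, b2, a3, a2

The waypoints must appear in the order b2, a3, with no cell reused.
Route from d1: down to d2, down-left to c3, up-left to b2, down-left to a3, up to a2 — 5 moves in all.
Check: order respected (1 at step 3, 2 at step 4); 5 moves as required.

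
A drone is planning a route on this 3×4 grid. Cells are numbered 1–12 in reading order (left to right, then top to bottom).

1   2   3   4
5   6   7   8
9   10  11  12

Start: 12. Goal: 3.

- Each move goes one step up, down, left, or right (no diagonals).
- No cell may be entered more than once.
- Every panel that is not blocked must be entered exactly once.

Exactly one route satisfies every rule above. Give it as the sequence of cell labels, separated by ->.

12 -> 11 -> 10 -> 9 -> 5 -> 1 -> 2 -> 6 -> 7 -> 8 -> 4 -> 3

Need to visit all 12 open cells exactly once, starting at 12 and ending at 3.
Cell 4 has only two open neighbours (8 and 3), so the path must pass straight through it: one of those is the cell it's entered from and the other is where it exits.
Route from 12: left 3 to 9, up 2 to 1, right 1 to 2, down 1 to 6, right 2 to 8, up 1 to 4, left 1 to 3 — 11 moves in all.
Check: all 12 open cells covered.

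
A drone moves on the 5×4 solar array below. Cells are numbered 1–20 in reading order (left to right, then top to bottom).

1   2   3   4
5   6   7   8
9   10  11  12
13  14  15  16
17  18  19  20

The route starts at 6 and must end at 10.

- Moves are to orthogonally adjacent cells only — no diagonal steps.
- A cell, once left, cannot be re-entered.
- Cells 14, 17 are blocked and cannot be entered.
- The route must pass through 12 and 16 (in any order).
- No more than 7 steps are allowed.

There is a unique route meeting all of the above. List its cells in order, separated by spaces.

The budget equals the shortest possible length, so every move has to be on a shortest route through the required cells.
Route from 6: 2× right (reaching 8), 2× down (reaching 16), left to 15, up to 11, left to 10 — 7 moves in all.
Check: all required cells visited; 7 ≤ 7 moves.

6 7 8 12 16 15 11 10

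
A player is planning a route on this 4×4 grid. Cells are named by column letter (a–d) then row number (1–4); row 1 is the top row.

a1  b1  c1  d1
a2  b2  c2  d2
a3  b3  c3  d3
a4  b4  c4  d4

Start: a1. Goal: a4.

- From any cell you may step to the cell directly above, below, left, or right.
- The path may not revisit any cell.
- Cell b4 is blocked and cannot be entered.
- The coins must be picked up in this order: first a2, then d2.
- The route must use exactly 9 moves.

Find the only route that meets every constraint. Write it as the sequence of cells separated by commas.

The waypoints must appear in the order a2, d2, with no cell reused.
Route from a1: down to a2, 3× right (reaching d2), down to d3, 3× left (reaching a3), down to a4 — 9 moves in all.
Check: order respected (a2 at step 1, d2 at step 4); 9 moves as required.

a1, a2, b2, c2, d2, d3, c3, b3, a3, a4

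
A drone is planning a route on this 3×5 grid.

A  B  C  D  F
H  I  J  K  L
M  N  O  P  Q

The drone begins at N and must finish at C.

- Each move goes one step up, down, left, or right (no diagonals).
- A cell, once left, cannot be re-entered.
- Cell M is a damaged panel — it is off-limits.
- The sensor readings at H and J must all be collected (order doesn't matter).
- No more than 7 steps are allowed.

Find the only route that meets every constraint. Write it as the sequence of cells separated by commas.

N, O, J, I, H, A, B, C

The 7-move cap with required stops at H, J leaves no slack for detours.
Route from N: right 1 to O, up 1 to J, left 2 to H, up 1 to A, right 2 to C — 7 moves in all.
Check: all required cells visited; 7 ≤ 7 moves.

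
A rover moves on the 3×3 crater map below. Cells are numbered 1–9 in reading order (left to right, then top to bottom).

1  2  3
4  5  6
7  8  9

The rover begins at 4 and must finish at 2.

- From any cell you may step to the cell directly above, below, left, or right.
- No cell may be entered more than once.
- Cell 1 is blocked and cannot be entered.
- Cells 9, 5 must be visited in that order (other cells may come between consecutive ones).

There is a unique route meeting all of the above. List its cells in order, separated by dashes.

The waypoints must appear in the order 9, 5, with no cell reused.
Route from 4: down 1 to 7, right 2 to 9, up 1 to 6, left 1 to 5, up 1 to 2 — 6 moves in all.
Check: order respected (9 at step 3, 5 at step 5).

4 - 7 - 8 - 9 - 6 - 5 - 2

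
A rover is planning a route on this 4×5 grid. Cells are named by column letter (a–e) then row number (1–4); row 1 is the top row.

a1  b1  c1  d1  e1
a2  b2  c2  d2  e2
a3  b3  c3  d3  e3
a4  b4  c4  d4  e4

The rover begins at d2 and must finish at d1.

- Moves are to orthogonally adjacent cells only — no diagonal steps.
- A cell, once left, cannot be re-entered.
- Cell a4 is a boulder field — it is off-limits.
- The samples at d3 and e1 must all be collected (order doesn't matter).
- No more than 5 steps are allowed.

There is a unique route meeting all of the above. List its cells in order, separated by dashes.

d2 - d3 - e3 - e2 - e1 - d1

Any route must reach d3 and e1 and still end at d1 within 5 moves, so the order of the required stops is forced.
Route from d2: down to d3, right to e3, 2× up (reaching e1), left to d1 — 5 moves in all.
Check: all required cells visited; 5 ≤ 5 moves.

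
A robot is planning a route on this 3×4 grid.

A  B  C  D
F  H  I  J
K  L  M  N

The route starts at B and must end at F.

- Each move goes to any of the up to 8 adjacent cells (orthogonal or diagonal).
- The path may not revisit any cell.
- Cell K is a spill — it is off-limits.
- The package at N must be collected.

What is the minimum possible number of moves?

Any route passes through N somewhere between B and F. Summing Chebyshev distances along the two legs (B → N → F) gives a lower bound of 2 + 3 = 5 moves.
A route of 5 moves achieves this: B → I → N → M → H → F.
Since 5 matches the lower bound, it is optimal.

5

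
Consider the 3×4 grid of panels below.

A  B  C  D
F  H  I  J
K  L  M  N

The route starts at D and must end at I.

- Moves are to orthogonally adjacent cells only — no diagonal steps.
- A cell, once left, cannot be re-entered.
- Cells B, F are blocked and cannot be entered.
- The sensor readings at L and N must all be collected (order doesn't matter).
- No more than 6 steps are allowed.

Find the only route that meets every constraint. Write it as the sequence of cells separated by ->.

The budget equals the shortest possible length, so every move has to be on a shortest route through the required cells.
Route from D: 2× down (reaching N), 2× left (reaching L), up to H, right to I — 6 moves in all.
Check: all required cells visited; 6 ≤ 6 moves.

D -> J -> N -> M -> L -> H -> I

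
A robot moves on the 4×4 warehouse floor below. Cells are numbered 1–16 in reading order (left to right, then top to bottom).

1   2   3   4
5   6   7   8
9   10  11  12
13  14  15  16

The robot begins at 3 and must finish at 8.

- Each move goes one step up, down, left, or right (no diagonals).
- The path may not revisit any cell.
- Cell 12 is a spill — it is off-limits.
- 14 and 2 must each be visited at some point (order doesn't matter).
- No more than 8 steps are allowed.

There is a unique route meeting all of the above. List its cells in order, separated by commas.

The budget equals the shortest possible length, so every move has to be on a shortest route through the required cells.
Route from 3: left 1 to 2, down 3 to 14, right 1 to 15, up 2 to 7, right 1 to 8 — 8 moves in all.
Check: all required cells visited; 8 ≤ 8 moves.

3, 2, 6, 10, 14, 15, 11, 7, 8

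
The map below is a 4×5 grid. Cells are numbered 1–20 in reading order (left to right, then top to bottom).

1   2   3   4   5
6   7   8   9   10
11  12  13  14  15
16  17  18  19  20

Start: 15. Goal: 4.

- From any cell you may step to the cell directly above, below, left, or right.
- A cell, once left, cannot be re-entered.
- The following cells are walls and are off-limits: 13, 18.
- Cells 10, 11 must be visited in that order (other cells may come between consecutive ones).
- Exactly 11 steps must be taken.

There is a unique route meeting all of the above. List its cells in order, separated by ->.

The waypoints must appear in the order 10, 11, with no cell reused.
Route from 15: up 1 to 10, left 3 to 7, down 1 to 12, left 1 to 11, up 2 to 1, right 3 to 4 — 11 moves in all.
Check: order respected (10 at step 1, 11 at step 6); 11 moves as required.

15 -> 10 -> 9 -> 8 -> 7 -> 12 -> 11 -> 6 -> 1 -> 2 -> 3 -> 4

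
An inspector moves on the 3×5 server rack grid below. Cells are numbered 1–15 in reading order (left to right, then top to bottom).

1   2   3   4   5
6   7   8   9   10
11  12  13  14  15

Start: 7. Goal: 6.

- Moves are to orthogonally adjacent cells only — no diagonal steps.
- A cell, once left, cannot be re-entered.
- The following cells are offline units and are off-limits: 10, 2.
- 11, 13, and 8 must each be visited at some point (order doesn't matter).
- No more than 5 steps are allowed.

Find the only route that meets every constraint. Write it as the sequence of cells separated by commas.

The budget equals the shortest possible length, so every move has to be on a shortest route through the required cells.
Route from 7: right 1 to 8, down 1 to 13, left 2 to 11, up 1 to 6 — 5 moves in all.
Check: all required cells visited; 5 ≤ 5 moves.

7, 8, 13, 12, 11, 6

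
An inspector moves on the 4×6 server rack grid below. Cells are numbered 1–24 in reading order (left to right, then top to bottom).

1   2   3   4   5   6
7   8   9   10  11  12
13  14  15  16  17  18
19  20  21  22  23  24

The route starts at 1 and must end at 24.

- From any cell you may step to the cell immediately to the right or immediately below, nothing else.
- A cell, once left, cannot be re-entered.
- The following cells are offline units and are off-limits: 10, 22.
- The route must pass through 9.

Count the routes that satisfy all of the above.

6

A right/down-only route from 1 to 24 makes exactly 3 down-moves and 5 right-moves in some order.
With no other constraints that would be C(8,3) = 56 routes.
Split at 9 and multiply the segment counts (each segment already excludes blocked cells): 1→9: 3; 9→24: 2; product = 6.
That gives 6 routes.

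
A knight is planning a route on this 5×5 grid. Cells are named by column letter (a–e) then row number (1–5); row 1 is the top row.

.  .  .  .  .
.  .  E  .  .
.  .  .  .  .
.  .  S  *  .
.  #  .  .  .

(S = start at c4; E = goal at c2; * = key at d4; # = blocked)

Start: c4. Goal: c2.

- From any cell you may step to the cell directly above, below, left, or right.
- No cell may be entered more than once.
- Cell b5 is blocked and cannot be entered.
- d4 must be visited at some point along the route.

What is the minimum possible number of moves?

4

Any route passes through d4 somewhere between c4 and c2. Summing Manhattan distances along the two legs (c4 → d4 → c2) gives a lower bound of 1 + 3 = 4 moves.
A route of 4 moves achieves this: c4 → d4 → d3 → d2 → c2.
Since 4 matches the lower bound, it is optimal.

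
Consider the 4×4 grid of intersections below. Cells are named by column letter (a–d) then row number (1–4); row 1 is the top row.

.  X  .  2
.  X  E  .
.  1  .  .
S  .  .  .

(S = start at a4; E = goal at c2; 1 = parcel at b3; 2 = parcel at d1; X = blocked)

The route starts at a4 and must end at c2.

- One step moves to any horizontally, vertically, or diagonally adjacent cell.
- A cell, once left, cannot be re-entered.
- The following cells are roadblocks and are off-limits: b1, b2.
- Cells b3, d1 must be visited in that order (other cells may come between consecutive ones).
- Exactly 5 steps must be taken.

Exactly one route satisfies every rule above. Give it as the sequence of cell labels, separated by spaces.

The waypoints must appear in the order b3, d1, with no cell reused.
Route from a4: up-right to b3, right to c3, up-right to d2, up to d1, down-left to c2 — 5 moves in all.
Check: order respected (1 at step 1, 2 at step 4); 5 moves as required.

a4 b3 c3 d2 d1 c2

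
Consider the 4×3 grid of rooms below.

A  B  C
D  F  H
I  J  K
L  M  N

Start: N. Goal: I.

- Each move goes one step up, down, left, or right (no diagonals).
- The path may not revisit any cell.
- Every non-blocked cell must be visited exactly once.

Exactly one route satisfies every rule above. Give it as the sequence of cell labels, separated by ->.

Need to visit all 12 open cells exactly once, starting at N and ending at I.
Cell A has only two open neighbours (D and B), so the path must pass straight through it: one of those is the cell it's entered from and the other is where it exits.
Route from N: 3× up (reaching C), 2× left (reaching A), down to D, right to F, 2× down (reaching M), left to L, up to I — 11 moves in all.
Check: all 12 open cells covered.

N -> K -> H -> C -> B -> A -> D -> F -> J -> M -> L -> I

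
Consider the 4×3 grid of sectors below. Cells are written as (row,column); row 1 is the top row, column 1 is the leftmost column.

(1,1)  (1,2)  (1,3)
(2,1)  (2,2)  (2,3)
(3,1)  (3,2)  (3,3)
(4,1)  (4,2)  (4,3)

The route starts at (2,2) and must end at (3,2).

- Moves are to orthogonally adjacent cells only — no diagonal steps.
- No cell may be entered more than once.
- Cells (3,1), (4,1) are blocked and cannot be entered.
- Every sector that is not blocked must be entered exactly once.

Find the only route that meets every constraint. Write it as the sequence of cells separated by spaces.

(2,2) (2,1) (1,1) (1,2) (1,3) (2,3) (3,3) (4,3) (4,2) (3,2)

Need to visit all 10 open cells exactly once, starting at (2,2) and ending at (3,2).
Cell (4,3) has only two open neighbours ((3,3) and (4,2)), so the path must pass straight through it: one of those is the cell it's entered from and the other is where it exits.
Route from (2,2): left 1 to (2,1), up 1 to (1,1), right 2 to (1,3), down 3 to (4,3), left 1 to (4,2), up 1 to (3,2) — 9 moves in all.
Check: all 10 open cells covered.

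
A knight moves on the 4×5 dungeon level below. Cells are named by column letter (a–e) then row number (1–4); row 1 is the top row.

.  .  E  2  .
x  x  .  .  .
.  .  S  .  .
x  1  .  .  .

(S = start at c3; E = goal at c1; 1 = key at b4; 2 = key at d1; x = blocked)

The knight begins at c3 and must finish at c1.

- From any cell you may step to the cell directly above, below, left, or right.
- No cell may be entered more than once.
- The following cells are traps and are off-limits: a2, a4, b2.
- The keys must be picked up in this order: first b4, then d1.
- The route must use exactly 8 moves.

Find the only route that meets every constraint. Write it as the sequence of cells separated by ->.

c3 -> b3 -> b4 -> c4 -> d4 -> d3 -> d2 -> d1 -> c1

The waypoints must appear in the order b4, d1, with no cell reused.
Route from c3: left 1 to b3, down 1 to b4, right 2 to d4, up 3 to d1, left 1 to c1 — 8 moves in all.
Check: order respected (1 at step 2, 2 at step 7); 8 moves as required.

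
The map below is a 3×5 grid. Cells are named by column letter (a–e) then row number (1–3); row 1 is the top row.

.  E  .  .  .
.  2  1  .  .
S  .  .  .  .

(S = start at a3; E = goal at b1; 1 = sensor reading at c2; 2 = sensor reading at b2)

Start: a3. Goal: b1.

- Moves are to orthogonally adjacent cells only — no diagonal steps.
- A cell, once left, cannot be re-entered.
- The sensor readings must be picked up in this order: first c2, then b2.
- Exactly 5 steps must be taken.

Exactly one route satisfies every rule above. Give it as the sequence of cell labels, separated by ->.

The waypoints must appear in the order c2, b2, with no cell reused.
Route from a3: 2× right (reaching c3), up to c2, left to b2, up to b1 — 5 moves in all.
Check: order respected (1 at step 3, 2 at step 4); 5 moves as required.

a3 -> b3 -> c3 -> c2 -> b2 -> b1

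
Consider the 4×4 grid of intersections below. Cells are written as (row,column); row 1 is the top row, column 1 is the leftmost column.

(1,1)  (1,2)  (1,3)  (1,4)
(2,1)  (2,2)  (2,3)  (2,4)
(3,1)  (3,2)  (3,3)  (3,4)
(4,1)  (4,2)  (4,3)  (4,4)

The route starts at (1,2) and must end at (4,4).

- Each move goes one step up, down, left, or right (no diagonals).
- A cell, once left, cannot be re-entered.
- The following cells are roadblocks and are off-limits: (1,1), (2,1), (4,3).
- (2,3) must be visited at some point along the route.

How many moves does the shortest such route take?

Any route passes through (2,3) somewhere between (1,2) and (4,4). Summing Manhattan distances along the two legs ((1,2) → (2,3) → (4,4)) gives a lower bound of 2 + 3 = 5 moves.
A route of 5 moves achieves this: (1,2) → (2,2) → (2,3) → (3,3) → (3,4) → (4,4).
Since 5 matches the lower bound, it is optimal.

5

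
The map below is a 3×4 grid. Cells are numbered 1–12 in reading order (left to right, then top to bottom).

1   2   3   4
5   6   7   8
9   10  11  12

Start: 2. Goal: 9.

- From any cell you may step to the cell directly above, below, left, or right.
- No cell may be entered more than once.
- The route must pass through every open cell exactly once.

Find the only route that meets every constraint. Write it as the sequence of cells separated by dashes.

2 - 1 - 5 - 6 - 7 - 3 - 4 - 8 - 12 - 11 - 10 - 9

Need to visit all 12 open cells exactly once, starting at 2 and ending at 9.
Cell 12 has only two open neighbours (8 and 11), so the path must pass straight through it: one of those is the cell it's entered from and the other is where it exits.
Route from 2: left 1 to 1, down 1 to 5, right 2 to 7, up 1 to 3, right 1 to 4, down 2 to 12, left 3 to 9 — 11 moves in all.
Check: all 12 open cells covered.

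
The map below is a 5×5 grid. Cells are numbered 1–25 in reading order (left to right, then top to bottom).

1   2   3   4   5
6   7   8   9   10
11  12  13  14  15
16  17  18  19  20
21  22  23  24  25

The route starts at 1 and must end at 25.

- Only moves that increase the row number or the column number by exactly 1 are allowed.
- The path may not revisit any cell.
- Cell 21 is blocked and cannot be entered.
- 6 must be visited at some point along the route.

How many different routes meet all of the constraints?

34

A right/down-only route from 1 to 25 makes exactly 4 down-moves and 4 right-moves in some order.
With no other constraints that would be C(8,4) = 70 routes.
Split at 6 and multiply the segment counts (each segment already excludes blocked cells): 1→6: 1; 6→25: 34; product = 34.
That gives 34 routes.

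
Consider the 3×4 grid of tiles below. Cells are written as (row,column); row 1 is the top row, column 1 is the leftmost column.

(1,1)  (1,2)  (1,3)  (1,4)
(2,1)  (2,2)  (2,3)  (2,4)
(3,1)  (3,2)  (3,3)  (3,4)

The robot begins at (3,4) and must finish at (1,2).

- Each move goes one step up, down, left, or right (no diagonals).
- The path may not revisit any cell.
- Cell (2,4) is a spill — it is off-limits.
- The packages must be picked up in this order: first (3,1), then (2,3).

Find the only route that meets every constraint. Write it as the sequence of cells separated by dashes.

(3,4) - (3,3) - (3,2) - (3,1) - (2,1) - (2,2) - (2,3) - (1,3) - (1,2)

The waypoints must appear in the order (3,1), (2,3), with no cell reused.
Route from (3,4): left 3 to (3,1), up 1 to (2,1), right 2 to (2,3), up 1 to (1,3), left 1 to (1,2) — 8 moves in all.
Check: order respected ((3,1) at step 3, (2,3) at step 6).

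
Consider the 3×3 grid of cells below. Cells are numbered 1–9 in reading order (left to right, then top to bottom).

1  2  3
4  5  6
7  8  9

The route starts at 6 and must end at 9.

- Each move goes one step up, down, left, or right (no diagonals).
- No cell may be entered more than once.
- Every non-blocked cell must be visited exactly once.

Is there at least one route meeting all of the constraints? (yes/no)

Colour the cells like a checkerboard: each orthogonal step flips colour, so a Hamiltonian route alternates colours. Here there are 5 cells of one colour and 4 of the other, with start on the opposite colour to the goal — the counts and endpoints can't be arranged into an alternating sequence of length 9, so no Hamiltonian route exists.

no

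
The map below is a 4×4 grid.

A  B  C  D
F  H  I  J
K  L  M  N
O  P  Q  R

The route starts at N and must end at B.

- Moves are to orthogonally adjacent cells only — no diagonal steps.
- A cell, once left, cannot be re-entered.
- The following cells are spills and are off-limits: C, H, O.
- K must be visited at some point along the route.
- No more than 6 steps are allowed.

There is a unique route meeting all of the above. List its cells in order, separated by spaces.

Any route must reach K and still end at B within 6 moves, so the order of the required stops is forced.
Route from N: left 3 to K, up 2 to A, right 1 to B — 6 moves in all.
Check: all required cells visited; 6 ≤ 6 moves.

N M L K F A B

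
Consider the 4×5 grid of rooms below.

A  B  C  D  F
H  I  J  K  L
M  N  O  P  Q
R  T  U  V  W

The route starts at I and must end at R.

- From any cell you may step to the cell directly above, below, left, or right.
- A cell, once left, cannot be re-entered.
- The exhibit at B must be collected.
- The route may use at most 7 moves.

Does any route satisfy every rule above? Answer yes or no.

One route that works: I → B → A → H → M → R.

yes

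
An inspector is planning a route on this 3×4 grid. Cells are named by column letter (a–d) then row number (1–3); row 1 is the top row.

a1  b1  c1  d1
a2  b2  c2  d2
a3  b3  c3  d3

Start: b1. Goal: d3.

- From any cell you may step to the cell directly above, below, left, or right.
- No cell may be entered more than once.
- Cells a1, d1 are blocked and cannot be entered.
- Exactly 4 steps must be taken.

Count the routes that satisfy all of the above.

Need simple routes of exactly 4 moves from b1 to d3 (Manhattan distance 4, so 0 moves are spent on a detour and 0 undoing it).
Enumerating: b1 b2 b3 c3 d3 | b1 b2 c2 c3 d3 | b1 b2 c2 d2 d3 | b1 c1 c2 c3 d3 | b1 c1 c2 d2 d3.
That gives 5 routes.

5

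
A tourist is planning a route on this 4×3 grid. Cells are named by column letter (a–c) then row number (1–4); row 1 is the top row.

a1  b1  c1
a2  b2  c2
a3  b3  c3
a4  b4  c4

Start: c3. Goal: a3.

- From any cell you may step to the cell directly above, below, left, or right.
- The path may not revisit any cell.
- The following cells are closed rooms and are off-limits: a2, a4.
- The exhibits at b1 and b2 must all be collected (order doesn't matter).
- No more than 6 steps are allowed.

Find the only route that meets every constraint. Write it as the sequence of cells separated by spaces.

c3 c2 c1 b1 b2 b3 a3

Any route must reach b1 and b2 and still end at a3 within 6 moves, so the order of the required stops is forced.
Route from c3: up 2 to c1, left 1 to b1, down 2 to b3, left 1 to a3 — 6 moves in all.
Check: all required cells visited; 6 ≤ 6 moves.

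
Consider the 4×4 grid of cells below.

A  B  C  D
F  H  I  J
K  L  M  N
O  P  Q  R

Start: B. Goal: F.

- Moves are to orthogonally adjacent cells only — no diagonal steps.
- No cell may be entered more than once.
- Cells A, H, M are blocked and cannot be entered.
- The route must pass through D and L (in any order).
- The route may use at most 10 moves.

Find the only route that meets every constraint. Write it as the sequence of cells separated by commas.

The budget equals the shortest possible length, so every move has to be on a shortest route through the required cells.
Route from B: 2× right (reaching D), 3× down (reaching R), 2× left (reaching P), up to L, left to K, up to F — 10 moves in all.
Check: all required cells visited; 10 ≤ 10 moves.

B, C, D, J, N, R, Q, P, L, K, F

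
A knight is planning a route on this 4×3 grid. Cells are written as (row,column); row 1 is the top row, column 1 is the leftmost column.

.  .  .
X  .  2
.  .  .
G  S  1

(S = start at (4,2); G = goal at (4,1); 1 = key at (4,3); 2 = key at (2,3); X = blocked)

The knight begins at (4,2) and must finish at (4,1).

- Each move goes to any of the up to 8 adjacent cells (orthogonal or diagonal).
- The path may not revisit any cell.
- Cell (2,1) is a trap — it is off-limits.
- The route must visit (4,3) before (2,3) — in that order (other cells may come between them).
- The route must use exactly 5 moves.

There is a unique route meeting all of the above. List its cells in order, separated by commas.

The waypoints must appear in the order (4,3), (2,3), with no cell reused.
Route from (4,2): right 1 to (4,3), up 2 to (2,3), down-left 2 to (4,1) — 5 moves in all.
Check: order respected (1 at step 1, 2 at step 3); 5 moves as required.

(4,2), (4,3), (3,3), (2,3), (3,2), (4,1)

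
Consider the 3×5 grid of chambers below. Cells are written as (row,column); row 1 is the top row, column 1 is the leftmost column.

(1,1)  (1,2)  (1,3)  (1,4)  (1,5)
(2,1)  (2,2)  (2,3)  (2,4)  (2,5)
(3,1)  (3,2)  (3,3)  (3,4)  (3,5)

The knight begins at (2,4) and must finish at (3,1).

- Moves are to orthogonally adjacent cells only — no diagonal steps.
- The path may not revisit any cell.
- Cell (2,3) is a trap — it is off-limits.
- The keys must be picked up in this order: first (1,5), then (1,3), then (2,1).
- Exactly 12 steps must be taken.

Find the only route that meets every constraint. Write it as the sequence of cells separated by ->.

(2,4) -> (3,4) -> (3,5) -> (2,5) -> (1,5) -> (1,4) -> (1,3) -> (1,2) -> (1,1) -> (2,1) -> (2,2) -> (3,2) -> (3,1)

The waypoints must appear in the order (1,5), (1,3), (2,1), with no cell reused.
Route from (2,4): down 1 to (3,4), right 1 to (3,5), up 2 to (1,5), left 4 to (1,1), down 1 to (2,1), right 1 to (2,2), down 1 to (3,2), left 1 to (3,1) — 12 moves in all.
Check: order respected ((1,5) at step 4, (1,3) at step 6, (2,1) at step 9); 12 moves as required.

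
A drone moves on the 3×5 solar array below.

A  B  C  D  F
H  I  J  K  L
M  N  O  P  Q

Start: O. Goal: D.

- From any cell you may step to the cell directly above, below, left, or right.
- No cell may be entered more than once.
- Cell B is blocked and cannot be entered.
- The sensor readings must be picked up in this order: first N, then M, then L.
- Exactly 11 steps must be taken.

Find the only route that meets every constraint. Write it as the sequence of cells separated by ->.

O -> N -> M -> H -> I -> J -> K -> P -> Q -> L -> F -> D

The waypoints must appear in the order N, M, L, with no cell reused.
Route from O: 2× left (reaching M), up to H, 3× right (reaching K), down to P, right to Q, 2× up (reaching F), left to D — 11 moves in all.
Check: order respected (N at step 1, M at step 2, L at step 9); 11 moves as required.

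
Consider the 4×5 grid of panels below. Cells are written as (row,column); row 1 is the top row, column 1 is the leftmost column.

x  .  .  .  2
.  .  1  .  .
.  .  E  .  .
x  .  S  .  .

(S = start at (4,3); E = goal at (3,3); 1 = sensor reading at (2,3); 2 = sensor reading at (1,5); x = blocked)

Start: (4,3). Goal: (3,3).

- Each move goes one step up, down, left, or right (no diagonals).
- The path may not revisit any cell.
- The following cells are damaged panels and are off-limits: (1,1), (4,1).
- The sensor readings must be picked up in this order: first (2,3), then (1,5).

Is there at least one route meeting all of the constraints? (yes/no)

One route that works: (4,3) → (4,2) → (3,2) → (2,2) → (2,3) → (1,3) → (1,4) → (1,5) → (2,5) → (3,5) → (3,4) → (3,3).

yes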